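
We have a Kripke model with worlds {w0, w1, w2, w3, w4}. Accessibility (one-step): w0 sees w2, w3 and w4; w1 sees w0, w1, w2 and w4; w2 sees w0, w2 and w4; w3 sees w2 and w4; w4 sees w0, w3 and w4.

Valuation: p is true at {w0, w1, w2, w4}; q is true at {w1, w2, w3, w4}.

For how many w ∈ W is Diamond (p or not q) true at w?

5

w0: successors {w2, w3, w4}; p or not q there: w2:T, w3:F, w4:T. ✓
w1: successors {w0, w1, w2, w4}; p or not q there: w0:T, w1:T, w2:T, w4:T. ✓
w2: successors {w0, w2, w4}; p or not q there: w0:T, w2:T, w4:T. ✓
w3: successors {w2, w4}; p or not q there: w2:T, w4:T. ✓
w4: successors {w0, w3, w4}; p or not q there: w0:T, w3:F, w4:T. ✓
Satisfying worlds: {w0, w1, w2, w3, w4}.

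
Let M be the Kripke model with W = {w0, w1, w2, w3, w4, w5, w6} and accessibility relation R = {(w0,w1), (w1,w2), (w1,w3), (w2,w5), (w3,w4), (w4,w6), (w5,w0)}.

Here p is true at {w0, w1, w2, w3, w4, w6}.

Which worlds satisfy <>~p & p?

{w2}

w0: <>~p is F, p is T. ✗
w1: <>~p is F, p is T. ✗
w2: <>~p is T, p is T. ✓
w3: <>~p is F, p is T. ✗
w4: <>~p is F, p is T. ✗
w5: <>~p is F, p is F. ✗
w6: <>~p is F, p is T. ✗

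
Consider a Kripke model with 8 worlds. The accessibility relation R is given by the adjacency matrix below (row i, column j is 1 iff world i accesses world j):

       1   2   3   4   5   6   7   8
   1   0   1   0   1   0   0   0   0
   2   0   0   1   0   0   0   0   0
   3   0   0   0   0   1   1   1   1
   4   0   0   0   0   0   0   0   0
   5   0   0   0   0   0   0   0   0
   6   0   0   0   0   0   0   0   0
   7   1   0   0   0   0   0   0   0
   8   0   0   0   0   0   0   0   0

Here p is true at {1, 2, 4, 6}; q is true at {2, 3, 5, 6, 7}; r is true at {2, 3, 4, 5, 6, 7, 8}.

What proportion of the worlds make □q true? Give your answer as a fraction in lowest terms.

1: successors {2, 4}; q there: 2:T, 4:F. ✗
2: successors {3}; q there: 3:T. ✓
3: successors {5, 6, 7, 8}; q there: 5:T, 6:T, 7:T, 8:F. ✗
4: no successors, so □q holds vacuously. ✓
5: no successors, so □q holds vacuously. ✓
6: no successors, so □q holds vacuously. ✓
7: successors {1}; q there: 1:F. ✗
8: no successors, so □q holds vacuously. ✓
That's 5 of 8 worlds, so 5/8.

5/8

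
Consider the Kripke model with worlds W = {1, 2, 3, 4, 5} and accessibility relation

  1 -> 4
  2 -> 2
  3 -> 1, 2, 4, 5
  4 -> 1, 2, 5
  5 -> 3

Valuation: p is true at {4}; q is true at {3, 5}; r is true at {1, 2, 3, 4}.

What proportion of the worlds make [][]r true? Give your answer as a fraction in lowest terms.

1: successors {4}; []r there: 4:F. ✗
2: successors {2}; []r there: 2:T. ✓
3: successors {1, 2, 4, 5}; []r there: 1:T, 2:T, 4:F, 5:T. ✗
4: successors {1, 2, 5}; []r there: 1:T, 2:T, 5:T. ✓
5: successors {3}; []r there: 3:F. ✗
That's 2 of 5 worlds, so 2/5.

2/5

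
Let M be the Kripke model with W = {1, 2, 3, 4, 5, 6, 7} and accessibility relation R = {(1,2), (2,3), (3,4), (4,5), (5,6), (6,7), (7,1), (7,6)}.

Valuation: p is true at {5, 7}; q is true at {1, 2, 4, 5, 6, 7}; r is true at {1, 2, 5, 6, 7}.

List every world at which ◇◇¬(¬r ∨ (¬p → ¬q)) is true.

{4, 6, 7}

1: successors {2}; ◇¬(¬r ∨ (¬p → ¬q)) there: 2:F. ✗
2: successors {3}; ◇¬(¬r ∨ (¬p → ¬q)) there: 3:F. ✗
3: successors {4}; ◇¬(¬r ∨ (¬p → ¬q)) there: 4:F. ✗
4: successors {5}; ◇¬(¬r ∨ (¬p → ¬q)) there: 5:T. ✓
5: successors {6}; ◇¬(¬r ∨ (¬p → ¬q)) there: 6:F. ✗
6: successors {7}; ◇¬(¬r ∨ (¬p → ¬q)) there: 7:T. ✓
7: successors {1, 6}; ◇¬(¬r ∨ (¬p → ¬q)) there: 1:T, 6:F. ✓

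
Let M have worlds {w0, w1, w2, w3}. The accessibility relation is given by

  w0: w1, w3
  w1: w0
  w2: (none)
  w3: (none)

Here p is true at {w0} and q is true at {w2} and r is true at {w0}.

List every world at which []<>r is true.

w0: successors {w1, w3}; <>r there: w1:T, w3:F. ✗
w1: successors {w0}; <>r there: w0:F. ✗
w2: no successors, so []<>r holds vacuously. ✓
w3: no successors, so []<>r holds vacuously. ✓

{w2, w3}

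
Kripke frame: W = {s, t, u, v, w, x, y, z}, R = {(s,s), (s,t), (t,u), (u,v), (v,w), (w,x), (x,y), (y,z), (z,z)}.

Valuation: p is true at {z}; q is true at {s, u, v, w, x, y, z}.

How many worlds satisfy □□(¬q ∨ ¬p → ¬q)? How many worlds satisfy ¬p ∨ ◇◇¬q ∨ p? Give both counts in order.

For □□(¬q ∨ ¬p → ¬q):
s: successors {s, t}; □(¬q ∨ ¬p → ¬q) there: s:F, t:F. ✗
t: successors {u}; □(¬q ∨ ¬p → ¬q) there: u:F. ✗
u: successors {v}; □(¬q ∨ ¬p → ¬q) there: v:F. ✗
v: successors {w}; □(¬q ∨ ¬p → ¬q) there: w:F. ✗
w: successors {x}; □(¬q ∨ ¬p → ¬q) there: x:F. ✗
x: successors {y}; □(¬q ∨ ¬p → ¬q) there: y:T. ✓
y: successors {z}; □(¬q ∨ ¬p → ¬q) there: z:T. ✓
z: successors {z}; □(¬q ∨ ¬p → ¬q) there: z:T. ✓
— 3 worlds.
For ¬p ∨ ◇◇¬q ∨ p:
s: ¬p ∨ ◇◇¬q is T, p is F. ✓
t: ¬p ∨ ◇◇¬q is T, p is F. ✓
u: ¬p ∨ ◇◇¬q is T, p is F. ✓
v: ¬p ∨ ◇◇¬q is T, p is F. ✓
w: ¬p ∨ ◇◇¬q is T, p is F. ✓
x: ¬p ∨ ◇◇¬q is T, p is F. ✓
y: ¬p ∨ ◇◇¬q is T, p is F. ✓
z: ¬p ∨ ◇◇¬q is F, p is T. ✓
— 8 worlds.

3 and 8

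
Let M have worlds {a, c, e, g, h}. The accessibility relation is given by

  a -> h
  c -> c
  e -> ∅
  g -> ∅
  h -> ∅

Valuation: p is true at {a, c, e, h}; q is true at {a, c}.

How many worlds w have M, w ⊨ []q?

4

a: successors {h}; q there: h:F. ✗
c: successors {c}; q there: c:T. ✓
e: no successors, so []q holds vacuously. ✓
g: no successors, so []q holds vacuously. ✓
h: no successors, so []q holds vacuously. ✓
Satisfying worlds: {c, e, g, h}.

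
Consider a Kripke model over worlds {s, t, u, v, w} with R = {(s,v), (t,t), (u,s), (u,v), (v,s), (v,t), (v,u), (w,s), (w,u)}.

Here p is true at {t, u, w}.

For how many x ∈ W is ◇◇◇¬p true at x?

s: successors {v}; ◇◇¬p there: v:T. ✓
t: successors {t}; ◇◇¬p there: t:F. ✗
u: successors {s, v}; ◇◇¬p there: s:T, v:T. ✓
v: successors {s, t, u}; ◇◇¬p there: s:T, t:F, u:T. ✓
w: successors {s, u}; ◇◇¬p there: s:T, u:T. ✓
Satisfying worlds: {s, u, v, w}.

4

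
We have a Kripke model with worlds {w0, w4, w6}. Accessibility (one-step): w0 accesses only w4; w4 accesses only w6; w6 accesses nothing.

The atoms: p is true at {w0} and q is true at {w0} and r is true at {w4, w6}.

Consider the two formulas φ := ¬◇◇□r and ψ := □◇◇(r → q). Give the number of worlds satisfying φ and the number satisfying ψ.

2 and 1

For ¬◇◇□r:
w0: ◇◇□r is T. ✗
w4: ◇◇□r is F. ✓
w6: ◇◇□r is F. ✓
— 2 worlds.
For □◇◇(r → q):
w0: successors {w4}; ◇◇(r → q) there: w4:F. ✗
w4: successors {w6}; ◇◇(r → q) there: w6:F. ✗
w6: no successors, so □◇◇(r → q) holds vacuously. ✓
— 1 world.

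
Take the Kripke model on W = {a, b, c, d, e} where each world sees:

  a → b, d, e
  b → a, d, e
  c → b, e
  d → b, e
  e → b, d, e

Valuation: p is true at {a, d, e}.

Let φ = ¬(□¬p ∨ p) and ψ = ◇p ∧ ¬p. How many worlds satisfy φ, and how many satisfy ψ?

2 and 2

For ¬(□¬p ∨ p):
a: □¬p ∨ p is T. ✗
b: □¬p ∨ p is F. ✓
c: □¬p ∨ p is F. ✓
d: □¬p ∨ p is T. ✗
e: □¬p ∨ p is T. ✗
— 2 worlds.
For ◇p ∧ ¬p:
a: ◇p is T, ¬p is F. ✗
b: ◇p is T, ¬p is T. ✓
c: ◇p is T, ¬p is T. ✓
d: ◇p is T, ¬p is F. ✗
e: ◇p is T, ¬p is F. ✗
— 2 worlds.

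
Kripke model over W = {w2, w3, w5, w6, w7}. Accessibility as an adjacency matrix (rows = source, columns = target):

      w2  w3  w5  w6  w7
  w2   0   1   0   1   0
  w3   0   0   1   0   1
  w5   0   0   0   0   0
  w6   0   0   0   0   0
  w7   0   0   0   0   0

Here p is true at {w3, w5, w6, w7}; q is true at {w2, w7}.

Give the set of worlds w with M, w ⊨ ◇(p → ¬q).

{w2, w3}

w2: successors {w3, w6}; p → ¬q there: w3:T, w6:T. ✓
w3: successors {w5, w7}; p → ¬q there: w5:T, w7:F. ✓
w5: no successors, so ◇(p → ¬q) fails. ✗
w6: no successors, so ◇(p → ¬q) fails. ✗
w7: no successors, so ◇(p → ¬q) fails. ✗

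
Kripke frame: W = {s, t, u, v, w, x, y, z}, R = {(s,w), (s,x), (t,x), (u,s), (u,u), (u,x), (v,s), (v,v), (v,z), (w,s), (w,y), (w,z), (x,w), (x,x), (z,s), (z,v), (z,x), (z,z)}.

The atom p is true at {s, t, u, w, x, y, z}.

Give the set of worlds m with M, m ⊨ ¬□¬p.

s: □¬p is F. ✓
t: □¬p is F. ✓
u: □¬p is F. ✓
v: □¬p is F. ✓
w: □¬p is F. ✓
x: □¬p is F. ✓
y: □¬p is T. ✗
z: □¬p is F. ✓

{s, t, u, v, w, x, z}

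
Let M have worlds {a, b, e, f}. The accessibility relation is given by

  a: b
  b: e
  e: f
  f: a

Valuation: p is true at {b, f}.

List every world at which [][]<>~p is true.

{b, f}

a: successors {b}; []<>~p there: b:F. ✗
b: successors {e}; []<>~p there: e:T. ✓
e: successors {f}; []<>~p there: f:F. ✗
f: successors {a}; []<>~p there: a:T. ✓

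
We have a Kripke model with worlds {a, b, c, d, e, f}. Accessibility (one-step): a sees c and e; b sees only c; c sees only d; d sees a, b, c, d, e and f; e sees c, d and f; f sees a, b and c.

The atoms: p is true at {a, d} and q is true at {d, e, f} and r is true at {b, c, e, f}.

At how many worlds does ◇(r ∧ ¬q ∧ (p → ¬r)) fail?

1

a: successors {c, e}; r ∧ ¬q ∧ (p → ¬r) there: c:T, e:F. ✓
b: successors {c}; r ∧ ¬q ∧ (p → ¬r) there: c:T. ✓
c: successors {d}; r ∧ ¬q ∧ (p → ¬r) there: d:F. ✗
d: successors {a, b, c, d, e, f}; r ∧ ¬q ∧ (p → ¬r) there: a:F, b:T, c:T, d:F, e:F, f:F. ✓
e: successors {c, d, f}; r ∧ ¬q ∧ (p → ¬r) there: c:T, d:F, f:F. ✓
f: successors {a, b, c}; r ∧ ¬q ∧ (p → ¬r) there: a:F, b:T, c:T. ✓
Satisfying worlds: {a, b, d, e, f}.
So ◇(r ∧ ¬q ∧ (p → ¬r)) fails at the other 1 world.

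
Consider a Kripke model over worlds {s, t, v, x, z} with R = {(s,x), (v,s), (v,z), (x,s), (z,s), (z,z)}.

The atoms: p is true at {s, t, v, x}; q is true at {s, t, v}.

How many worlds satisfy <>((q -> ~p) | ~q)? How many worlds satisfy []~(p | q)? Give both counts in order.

3 and 1

For <>((q -> ~p) | ~q):
s: successors {x}; (q -> ~p) | ~q there: x:T. ✓
t: no successors, so <>((q -> ~p) | ~q) fails. ✗
v: successors {s, z}; (q -> ~p) | ~q there: s:F, z:T. ✓
x: successors {s}; (q -> ~p) | ~q there: s:F. ✗
z: successors {s, z}; (q -> ~p) | ~q there: s:F, z:T. ✓
— 3 worlds.
For []~(p | q):
s: successors {x}; ~(p | q) there: x:F. ✗
t: no successors, so []~(p | q) holds vacuously. ✓
v: successors {s, z}; ~(p | q) there: s:F, z:T. ✗
x: successors {s}; ~(p | q) there: s:F. ✗
z: successors {s, z}; ~(p | q) there: s:F, z:T. ✗
— 1 world.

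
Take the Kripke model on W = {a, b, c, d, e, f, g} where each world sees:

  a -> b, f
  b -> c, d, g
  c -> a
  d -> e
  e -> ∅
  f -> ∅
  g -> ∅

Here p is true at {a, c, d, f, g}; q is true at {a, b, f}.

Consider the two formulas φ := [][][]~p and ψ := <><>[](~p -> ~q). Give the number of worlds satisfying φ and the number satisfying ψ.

For [][][]~p:
a: successors {b, f}; [][]~p there: b:F, f:T. ✗
b: successors {c, d, g}; [][]~p there: c:F, d:T, g:T. ✗
c: successors {a}; [][]~p there: a:F. ✗
d: successors {e}; [][]~p there: e:T. ✓
e: no successors, so [][][]~p holds vacuously. ✓
f: no successors, so [][][]~p holds vacuously. ✓
g: no successors, so [][][]~p holds vacuously. ✓
— 4 worlds.
For <><>[](~p -> ~q):
a: successors {b, f}; <>[](~p -> ~q) there: b:T, f:F. ✓
b: successors {c, d, g}; <>[](~p -> ~q) there: c:F, d:T, g:F. ✓
c: successors {a}; <>[](~p -> ~q) there: a:T. ✓
d: successors {e}; <>[](~p -> ~q) there: e:F. ✗
e: no successors, so <><>[](~p -> ~q) fails. ✗
f: no successors, so <><>[](~p -> ~q) fails. ✗
g: no successors, so <><>[](~p -> ~q) fails. ✗
— 3 worlds.

4 and 3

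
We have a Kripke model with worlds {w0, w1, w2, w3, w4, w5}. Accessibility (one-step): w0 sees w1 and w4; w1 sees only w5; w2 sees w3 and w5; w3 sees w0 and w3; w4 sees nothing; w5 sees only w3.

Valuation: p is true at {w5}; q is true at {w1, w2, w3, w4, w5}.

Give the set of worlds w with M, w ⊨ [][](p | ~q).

w0: successors {w1, w4}; [](p | ~q) there: w1:T, w4:T. ✓
w1: successors {w5}; [](p | ~q) there: w5:F. ✗
w2: successors {w3, w5}; [](p | ~q) there: w3:F, w5:F. ✗
w3: successors {w0, w3}; [](p | ~q) there: w0:F, w3:F. ✗
w4: no successors, so [][](p | ~q) holds vacuously. ✓
w5: successors {w3}; [](p | ~q) there: w3:F. ✗

{w0, w4}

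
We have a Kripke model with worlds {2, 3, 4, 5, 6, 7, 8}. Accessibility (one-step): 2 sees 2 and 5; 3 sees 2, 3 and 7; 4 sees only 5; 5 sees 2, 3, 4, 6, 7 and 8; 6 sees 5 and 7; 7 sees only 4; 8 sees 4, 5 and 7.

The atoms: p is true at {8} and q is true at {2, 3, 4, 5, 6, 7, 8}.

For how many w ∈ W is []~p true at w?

2: successors {2, 5}; ~p there: 2:T, 5:T. ✓
3: successors {2, 3, 7}; ~p there: 2:T, 3:T, 7:T. ✓
4: successors {5}; ~p there: 5:T. ✓
5: successors {2, 3, 4, 6, 7, 8}; ~p there: 2:T, 3:T, 4:T, 6:T, 7:T, 8:F. ✗
6: successors {5, 7}; ~p there: 5:T, 7:T. ✓
7: successors {4}; ~p there: 4:T. ✓
8: successors {4, 5, 7}; ~p there: 4:T, 5:T, 7:T. ✓
Satisfying worlds: {2, 3, 4, 6, 7, 8}.

6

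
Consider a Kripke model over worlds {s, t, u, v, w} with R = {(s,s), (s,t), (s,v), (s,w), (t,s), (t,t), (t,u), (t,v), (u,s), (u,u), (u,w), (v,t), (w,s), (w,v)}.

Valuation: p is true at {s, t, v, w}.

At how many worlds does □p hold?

s: successors {s, t, v, w}; p there: s:T, t:T, v:T, w:T. ✓
t: successors {s, t, u, v}; p there: s:T, t:T, u:F, v:T. ✗
u: successors {s, u, w}; p there: s:T, u:F, w:T. ✗
v: successors {t}; p there: t:T. ✓
w: successors {s, v}; p there: s:T, v:T. ✓
Satisfying worlds: {s, v, w}.

3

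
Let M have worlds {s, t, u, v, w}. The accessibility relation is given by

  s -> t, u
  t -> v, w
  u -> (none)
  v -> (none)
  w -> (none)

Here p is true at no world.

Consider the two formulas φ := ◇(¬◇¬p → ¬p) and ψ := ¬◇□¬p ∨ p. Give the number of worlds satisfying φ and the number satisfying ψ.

2 and 3

For ◇(¬◇¬p → ¬p):
s: successors {t, u}; ¬◇¬p → ¬p there: t:T, u:T. ✓
t: successors {v, w}; ¬◇¬p → ¬p there: v:T, w:T. ✓
u: no successors, so ◇(¬◇¬p → ¬p) fails. ✗
v: no successors, so ◇(¬◇¬p → ¬p) fails. ✗
w: no successors, so ◇(¬◇¬p → ¬p) fails. ✗
— 2 worlds.
For ¬◇□¬p ∨ p:
s: ¬◇□¬p is F, p is F. ✗
t: ¬◇□¬p is F, p is F. ✗
u: ¬◇□¬p is T, p is F. ✓
v: ¬◇□¬p is T, p is F. ✓
w: ¬◇□¬p is T, p is F. ✓
— 3 worlds.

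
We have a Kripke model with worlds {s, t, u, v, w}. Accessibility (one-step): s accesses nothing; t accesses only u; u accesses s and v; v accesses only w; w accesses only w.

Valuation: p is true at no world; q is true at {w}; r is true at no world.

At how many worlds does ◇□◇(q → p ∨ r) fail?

s: no successors, so ◇□◇(q → p ∨ r) fails. ✗
t: successors {u}; □◇(q → p ∨ r) there: u:F. ✗
u: successors {s, v}; □◇(q → p ∨ r) there: s:T, v:F. ✓
v: successors {w}; □◇(q → p ∨ r) there: w:F. ✗
w: successors {w}; □◇(q → p ∨ r) there: w:F. ✗
Satisfying worlds: {u}.
So ◇□◇(q → p ∨ r) fails at the other 4 worlds.

4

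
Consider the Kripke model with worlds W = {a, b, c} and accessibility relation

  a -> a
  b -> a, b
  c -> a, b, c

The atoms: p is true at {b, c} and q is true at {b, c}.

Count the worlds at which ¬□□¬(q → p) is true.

a: □□¬(q → p) is F. ✓
b: □□¬(q → p) is F. ✓
c: □□¬(q → p) is F. ✓
Satisfying worlds: {a, b, c}.

3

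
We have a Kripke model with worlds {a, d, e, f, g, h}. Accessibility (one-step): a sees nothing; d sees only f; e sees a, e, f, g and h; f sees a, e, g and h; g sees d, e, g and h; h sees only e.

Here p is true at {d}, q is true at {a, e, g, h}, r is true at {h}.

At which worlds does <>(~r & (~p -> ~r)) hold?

a: no successors, so <>(~r & (~p -> ~r)) fails. ✗
d: successors {f}; ~r & (~p -> ~r) there: f:T. ✓
e: successors {a, e, f, g, h}; ~r & (~p -> ~r) there: a:T, e:T, f:T, g:T, h:F. ✓
f: successors {a, e, g, h}; ~r & (~p -> ~r) there: a:T, e:T, g:T, h:F. ✓
g: successors {d, e, g, h}; ~r & (~p -> ~r) there: d:T, e:T, g:T, h:F. ✓
h: successors {e}; ~r & (~p -> ~r) there: e:T. ✓

{d, e, f, g, h}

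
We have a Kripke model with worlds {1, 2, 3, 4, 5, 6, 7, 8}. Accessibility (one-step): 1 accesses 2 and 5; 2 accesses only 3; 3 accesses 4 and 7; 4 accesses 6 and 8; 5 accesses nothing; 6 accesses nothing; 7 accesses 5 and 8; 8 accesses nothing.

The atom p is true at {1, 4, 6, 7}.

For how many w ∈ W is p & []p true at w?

1: p is T, []p is F. ✗
2: p is F, []p is F. ✗
3: p is F, []p is T. ✗
4: p is T, []p is F. ✗
5: p is F, []p is T. ✗
6: p is T, []p is T. ✓
7: p is T, []p is F. ✗
8: p is F, []p is T. ✗
Satisfying worlds: {6}.

1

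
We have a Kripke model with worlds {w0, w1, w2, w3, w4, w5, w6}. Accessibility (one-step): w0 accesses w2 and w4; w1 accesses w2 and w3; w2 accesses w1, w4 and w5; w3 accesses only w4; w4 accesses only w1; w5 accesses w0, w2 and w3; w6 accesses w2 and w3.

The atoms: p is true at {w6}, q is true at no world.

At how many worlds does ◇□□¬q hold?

w0: successors {w2, w4}; □□¬q there: w2:T, w4:T. ✓
w1: successors {w2, w3}; □□¬q there: w2:T, w3:T. ✓
w2: successors {w1, w4, w5}; □□¬q there: w1:T, w4:T, w5:T. ✓
w3: successors {w4}; □□¬q there: w4:T. ✓
w4: successors {w1}; □□¬q there: w1:T. ✓
w5: successors {w0, w2, w3}; □□¬q there: w0:T, w2:T, w3:T. ✓
w6: successors {w2, w3}; □□¬q there: w2:T, w3:T. ✓
Satisfying worlds: {w0, w1, w2, w3, w4, w5, w6}.

7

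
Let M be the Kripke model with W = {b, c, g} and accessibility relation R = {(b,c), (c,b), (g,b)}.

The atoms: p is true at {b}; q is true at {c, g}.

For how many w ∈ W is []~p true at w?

b: successors {c}; ~p there: c:T. ✓
c: successors {b}; ~p there: b:F. ✗
g: successors {b}; ~p there: b:F. ✗
Satisfying worlds: {b}.

1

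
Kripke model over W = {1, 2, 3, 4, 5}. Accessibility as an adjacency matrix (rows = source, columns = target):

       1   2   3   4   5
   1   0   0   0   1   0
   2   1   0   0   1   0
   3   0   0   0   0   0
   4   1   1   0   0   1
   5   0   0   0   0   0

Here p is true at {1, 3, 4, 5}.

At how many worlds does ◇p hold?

1: successors {4}; p there: 4:T. ✓
2: successors {1, 4}; p there: 1:T, 4:T. ✓
3: no successors, so ◇p fails. ✗
4: successors {1, 2, 5}; p there: 1:T, 2:F, 5:T. ✓
5: no successors, so ◇p fails. ✗
Satisfying worlds: {1, 2, 4}.

3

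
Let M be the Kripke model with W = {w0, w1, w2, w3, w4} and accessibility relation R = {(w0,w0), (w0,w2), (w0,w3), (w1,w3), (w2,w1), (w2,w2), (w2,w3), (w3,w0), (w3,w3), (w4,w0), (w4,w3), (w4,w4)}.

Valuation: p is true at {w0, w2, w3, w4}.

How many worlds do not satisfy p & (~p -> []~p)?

1

w0: p is T, ~p -> []~p is T. ✓
w1: p is F, ~p -> []~p is F. ✗
w2: p is T, ~p -> []~p is T. ✓
w3: p is T, ~p -> []~p is T. ✓
w4: p is T, ~p -> []~p is T. ✓
Satisfying worlds: {w0, w2, w3, w4}.
So p & (~p -> []~p) fails at the other 1 world.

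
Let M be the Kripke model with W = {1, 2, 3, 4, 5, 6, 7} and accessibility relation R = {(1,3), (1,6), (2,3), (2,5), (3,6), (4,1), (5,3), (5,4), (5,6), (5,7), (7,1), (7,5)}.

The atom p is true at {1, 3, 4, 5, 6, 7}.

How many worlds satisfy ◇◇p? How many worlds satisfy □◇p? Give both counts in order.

5 and 4

For ◇◇p:
1: successors {3, 6}; ◇p there: 3:T, 6:F. ✓
2: successors {3, 5}; ◇p there: 3:T, 5:T. ✓
3: successors {6}; ◇p there: 6:F. ✗
4: successors {1}; ◇p there: 1:T. ✓
5: successors {3, 4, 6, 7}; ◇p there: 3:T, 4:T, 6:F, 7:T. ✓
6: no successors, so ◇◇p fails. ✗
7: successors {1, 5}; ◇p there: 1:T, 5:T. ✓
— 5 worlds.
For □◇p:
1: successors {3, 6}; ◇p there: 3:T, 6:F. ✗
2: successors {3, 5}; ◇p there: 3:T, 5:T. ✓
3: successors {6}; ◇p there: 6:F. ✗
4: successors {1}; ◇p there: 1:T. ✓
5: successors {3, 4, 6, 7}; ◇p there: 3:T, 4:T, 6:F, 7:T. ✗
6: no successors, so □◇p holds vacuously. ✓
7: successors {1, 5}; ◇p there: 1:T, 5:T. ✓
— 4 worlds.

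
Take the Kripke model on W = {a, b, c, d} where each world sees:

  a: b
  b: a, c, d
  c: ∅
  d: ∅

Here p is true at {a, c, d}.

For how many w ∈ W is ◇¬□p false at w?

3

a: successors {b}; ¬□p there: b:F. ✗
b: successors {a, c, d}; ¬□p there: a:T, c:F, d:F. ✓
c: no successors, so ◇¬□p fails. ✗
d: no successors, so ◇¬□p fails. ✗
Satisfying worlds: {b}.
So ◇¬□p fails at the other 3 worlds.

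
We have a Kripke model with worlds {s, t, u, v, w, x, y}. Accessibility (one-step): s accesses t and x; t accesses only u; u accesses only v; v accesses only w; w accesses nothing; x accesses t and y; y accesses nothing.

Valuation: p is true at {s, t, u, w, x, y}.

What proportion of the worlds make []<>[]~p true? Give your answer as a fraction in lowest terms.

s: successors {t, x}; <>[]~p there: t:T, x:T. ✓
t: successors {u}; <>[]~p there: u:F. ✗
u: successors {v}; <>[]~p there: v:T. ✓
v: successors {w}; <>[]~p there: w:F. ✗
w: no successors, so []<>[]~p holds vacuously. ✓
x: successors {t, y}; <>[]~p there: t:T, y:F. ✗
y: no successors, so []<>[]~p holds vacuously. ✓
That's 4 of 7 worlds, so 4/7.

4/7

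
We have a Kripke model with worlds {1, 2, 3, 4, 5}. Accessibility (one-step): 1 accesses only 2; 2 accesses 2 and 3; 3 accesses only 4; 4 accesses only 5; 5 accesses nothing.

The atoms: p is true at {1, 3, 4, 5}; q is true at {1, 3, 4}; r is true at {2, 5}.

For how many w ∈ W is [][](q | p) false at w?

2

1: successors {2}; [](q | p) there: 2:F. ✗
2: successors {2, 3}; [](q | p) there: 2:F, 3:T. ✗
3: successors {4}; [](q | p) there: 4:T. ✓
4: successors {5}; [](q | p) there: 5:T. ✓
5: no successors, so [][](q | p) holds vacuously. ✓
Satisfying worlds: {3, 4, 5}.
So [][](q | p) fails at the other 2 worlds.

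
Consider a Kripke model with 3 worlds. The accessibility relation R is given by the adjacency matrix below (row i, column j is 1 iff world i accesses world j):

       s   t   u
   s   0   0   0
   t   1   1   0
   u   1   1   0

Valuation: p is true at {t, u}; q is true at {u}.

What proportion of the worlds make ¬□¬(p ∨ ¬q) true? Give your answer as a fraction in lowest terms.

s: □¬(p ∨ ¬q) is T. ✗
t: □¬(p ∨ ¬q) is F. ✓
u: □¬(p ∨ ¬q) is F. ✓
That's 2 of 3 worlds, so 2/3.

2/3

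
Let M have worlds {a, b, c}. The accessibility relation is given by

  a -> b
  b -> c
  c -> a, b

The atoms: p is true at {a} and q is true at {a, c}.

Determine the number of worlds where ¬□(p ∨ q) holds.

2

a: □(p ∨ q) is F. ✓
b: □(p ∨ q) is T. ✗
c: □(p ∨ q) is F. ✓
Satisfying worlds: {a, c}.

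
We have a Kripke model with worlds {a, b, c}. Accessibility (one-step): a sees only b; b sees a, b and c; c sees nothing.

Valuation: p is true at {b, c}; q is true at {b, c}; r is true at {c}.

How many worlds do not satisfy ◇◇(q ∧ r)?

a: successors {b}; ◇(q ∧ r) there: b:T. ✓
b: successors {a, b, c}; ◇(q ∧ r) there: a:F, b:T, c:F. ✓
c: no successors, so ◇◇(q ∧ r) fails. ✗
Satisfying worlds: {a, b}.
So ◇◇(q ∧ r) fails at the other 1 world.

1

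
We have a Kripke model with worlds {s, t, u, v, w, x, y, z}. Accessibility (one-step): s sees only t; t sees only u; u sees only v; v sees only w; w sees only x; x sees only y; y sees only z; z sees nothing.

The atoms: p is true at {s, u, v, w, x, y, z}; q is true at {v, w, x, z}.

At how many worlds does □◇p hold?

7

s: successors {t}; ◇p there: t:T. ✓
t: successors {u}; ◇p there: u:T. ✓
u: successors {v}; ◇p there: v:T. ✓
v: successors {w}; ◇p there: w:T. ✓
w: successors {x}; ◇p there: x:T. ✓
x: successors {y}; ◇p there: y:T. ✓
y: successors {z}; ◇p there: z:F. ✗
z: no successors, so □◇p holds vacuously. ✓
Satisfying worlds: {s, t, u, v, w, x, z}.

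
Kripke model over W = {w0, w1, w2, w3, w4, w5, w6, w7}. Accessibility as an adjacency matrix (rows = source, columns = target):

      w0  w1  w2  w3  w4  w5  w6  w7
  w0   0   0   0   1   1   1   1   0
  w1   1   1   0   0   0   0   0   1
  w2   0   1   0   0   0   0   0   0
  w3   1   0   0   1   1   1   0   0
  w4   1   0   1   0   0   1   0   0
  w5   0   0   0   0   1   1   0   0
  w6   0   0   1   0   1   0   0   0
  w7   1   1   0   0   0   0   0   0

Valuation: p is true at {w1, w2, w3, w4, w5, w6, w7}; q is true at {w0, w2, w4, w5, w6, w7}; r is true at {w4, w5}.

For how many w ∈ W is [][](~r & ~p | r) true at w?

w0: successors {w3, w4, w5, w6}; [](~r & ~p | r) there: w3:F, w4:F, w5:T, w6:F. ✗
w1: successors {w0, w1, w7}; [](~r & ~p | r) there: w0:F, w1:F, w7:F. ✗
w2: successors {w1}; [](~r & ~p | r) there: w1:F. ✗
w3: successors {w0, w3, w4, w5}; [](~r & ~p | r) there: w0:F, w3:F, w4:F, w5:T. ✗
w4: successors {w0, w2, w5}; [](~r & ~p | r) there: w0:F, w2:F, w5:T. ✗
w5: successors {w4, w5}; [](~r & ~p | r) there: w4:F, w5:T. ✗
w6: successors {w2, w4}; [](~r & ~p | r) there: w2:F, w4:F. ✗
w7: successors {w0, w1}; [](~r & ~p | r) there: w0:F, w1:F. ✗
Satisfying worlds: ∅.

0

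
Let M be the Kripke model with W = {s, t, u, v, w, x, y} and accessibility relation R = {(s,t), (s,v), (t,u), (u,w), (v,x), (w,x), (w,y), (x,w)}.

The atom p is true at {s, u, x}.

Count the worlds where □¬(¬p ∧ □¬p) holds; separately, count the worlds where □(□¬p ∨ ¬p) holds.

6 and 7

For □¬(¬p ∧ □¬p):
s: successors {t, v}; ¬(¬p ∧ □¬p) there: t:T, v:T. ✓
t: successors {u}; ¬(¬p ∧ □¬p) there: u:T. ✓
u: successors {w}; ¬(¬p ∧ □¬p) there: w:T. ✓
v: successors {x}; ¬(¬p ∧ □¬p) there: x:T. ✓
w: successors {x, y}; ¬(¬p ∧ □¬p) there: x:T, y:F. ✗
x: successors {w}; ¬(¬p ∧ □¬p) there: w:T. ✓
y: no successors, so □¬(¬p ∧ □¬p) holds vacuously. ✓
— 6 worlds.
For □(□¬p ∨ ¬p):
s: successors {t, v}; □¬p ∨ ¬p there: t:T, v:T. ✓
t: successors {u}; □¬p ∨ ¬p there: u:T. ✓
u: successors {w}; □¬p ∨ ¬p there: w:T. ✓
v: successors {x}; □¬p ∨ ¬p there: x:T. ✓
w: successors {x, y}; □¬p ∨ ¬p there: x:T, y:T. ✓
x: successors {w}; □¬p ∨ ¬p there: w:T. ✓
y: no successors, so □(□¬p ∨ ¬p) holds vacuously. ✓
— 7 worlds.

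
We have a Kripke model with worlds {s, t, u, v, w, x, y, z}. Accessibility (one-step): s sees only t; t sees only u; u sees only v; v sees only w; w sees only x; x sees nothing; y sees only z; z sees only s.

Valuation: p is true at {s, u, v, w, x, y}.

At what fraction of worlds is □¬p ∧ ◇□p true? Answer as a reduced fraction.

1/4

s: □¬p is T, ◇□p is T. ✓
t: □¬p is F, ◇□p is T. ✗
u: □¬p is F, ◇□p is T. ✗
v: □¬p is F, ◇□p is T. ✗
w: □¬p is F, ◇□p is T. ✗
x: □¬p is T, ◇□p is F. ✗
y: □¬p is T, ◇□p is T. ✓
z: □¬p is F, ◇□p is F. ✗
That's 2 of 8 worlds, so 2/8 = 1/4.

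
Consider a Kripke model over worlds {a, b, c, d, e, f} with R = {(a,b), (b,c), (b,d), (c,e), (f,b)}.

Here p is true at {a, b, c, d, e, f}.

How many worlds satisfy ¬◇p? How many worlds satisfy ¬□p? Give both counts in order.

2 and 0

For ¬◇p:
a: ◇p is T. ✗
b: ◇p is T. ✗
c: ◇p is T. ✗
d: ◇p is F. ✓
e: ◇p is F. ✓
f: ◇p is T. ✗
— 2 worlds.
For ¬□p:
a: □p is T. ✗
b: □p is T. ✗
c: □p is T. ✗
d: □p is T. ✗
e: □p is T. ✗
f: □p is T. ✗
— 0 worlds.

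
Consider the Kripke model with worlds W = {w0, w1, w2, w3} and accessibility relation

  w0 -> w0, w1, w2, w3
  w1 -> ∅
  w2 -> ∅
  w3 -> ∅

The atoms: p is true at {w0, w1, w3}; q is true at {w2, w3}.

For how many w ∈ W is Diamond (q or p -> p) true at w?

w0: successors {w0, w1, w2, w3}; q or p -> p there: w0:T, w1:T, w2:F, w3:T. ✓
w1: no successors, so Diamond (q or p -> p) fails. ✗
w2: no successors, so Diamond (q or p -> p) fails. ✗
w3: no successors, so Diamond (q or p -> p) fails. ✗
Satisfying worlds: {w0}.

1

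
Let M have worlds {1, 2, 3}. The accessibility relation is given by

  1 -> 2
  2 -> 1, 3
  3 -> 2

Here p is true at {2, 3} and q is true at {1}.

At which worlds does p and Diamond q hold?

{2}

1: p is F, Diamond q is F. ✗
2: p is T, Diamond q is T. ✓
3: p is T, Diamond q is F. ✗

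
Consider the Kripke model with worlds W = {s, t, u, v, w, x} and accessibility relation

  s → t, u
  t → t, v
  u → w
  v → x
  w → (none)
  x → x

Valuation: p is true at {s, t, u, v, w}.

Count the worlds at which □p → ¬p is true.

s: □p is T, ¬p is F. ✗
t: □p is T, ¬p is F. ✗
u: □p is T, ¬p is F. ✗
v: □p is F, ¬p is F. ✓
w: □p is T, ¬p is F. ✗
x: □p is F, ¬p is T. ✓
Satisfying worlds: {v, x}.

2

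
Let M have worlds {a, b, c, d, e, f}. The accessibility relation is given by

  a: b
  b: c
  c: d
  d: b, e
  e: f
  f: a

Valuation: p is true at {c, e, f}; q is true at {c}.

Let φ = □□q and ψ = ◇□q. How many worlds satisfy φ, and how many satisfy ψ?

1 and 2

For □□q:
a: successors {b}; □q there: b:T. ✓
b: successors {c}; □q there: c:F. ✗
c: successors {d}; □q there: d:F. ✗
d: successors {b, e}; □q there: b:T, e:F. ✗
e: successors {f}; □q there: f:F. ✗
f: successors {a}; □q there: a:F. ✗
— 1 world.
For ◇□q:
a: successors {b}; □q there: b:T. ✓
b: successors {c}; □q there: c:F. ✗
c: successors {d}; □q there: d:F. ✗
d: successors {b, e}; □q there: b:T, e:F. ✓
e: successors {f}; □q there: f:F. ✗
f: successors {a}; □q there: a:F. ✗
— 2 worlds.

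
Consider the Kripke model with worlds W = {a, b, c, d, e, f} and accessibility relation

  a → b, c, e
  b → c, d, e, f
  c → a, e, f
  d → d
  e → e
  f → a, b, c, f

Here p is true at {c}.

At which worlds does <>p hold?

a: successors {b, c, e}; p there: b:F, c:T, e:F. ✓
b: successors {c, d, e, f}; p there: c:T, d:F, e:F, f:F. ✓
c: successors {a, e, f}; p there: a:F, e:F, f:F. ✗
d: successors {d}; p there: d:F. ✗
e: successors {e}; p there: e:F. ✗
f: successors {a, b, c, f}; p there: a:F, b:F, c:T, f:F. ✓

{a, b, f}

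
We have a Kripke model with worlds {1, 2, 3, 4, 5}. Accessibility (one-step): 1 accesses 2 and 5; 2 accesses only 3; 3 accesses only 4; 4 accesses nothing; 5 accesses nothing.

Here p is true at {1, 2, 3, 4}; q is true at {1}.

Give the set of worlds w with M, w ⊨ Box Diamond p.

1: successors {2, 5}; Diamond p there: 2:T, 5:F. ✗
2: successors {3}; Diamond p there: 3:T. ✓
3: successors {4}; Diamond p there: 4:F. ✗
4: no successors, so Box Diamond p holds vacuously. ✓
5: no successors, so Box Diamond p holds vacuously. ✓

{2, 4, 5}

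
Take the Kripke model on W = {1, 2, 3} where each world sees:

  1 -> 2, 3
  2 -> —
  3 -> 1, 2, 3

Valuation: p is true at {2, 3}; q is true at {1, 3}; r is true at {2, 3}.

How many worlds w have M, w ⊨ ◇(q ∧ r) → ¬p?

2

1: ◇(q ∧ r) is T, ¬p is T. ✓
2: ◇(q ∧ r) is F, ¬p is F. ✓
3: ◇(q ∧ r) is T, ¬p is F. ✗
Satisfying worlds: {1, 2}.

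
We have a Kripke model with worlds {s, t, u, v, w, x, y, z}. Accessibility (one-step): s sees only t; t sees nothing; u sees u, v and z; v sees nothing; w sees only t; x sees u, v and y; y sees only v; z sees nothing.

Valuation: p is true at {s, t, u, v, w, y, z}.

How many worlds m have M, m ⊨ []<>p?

s: successors {t}; <>p there: t:F. ✗
t: no successors, so []<>p holds vacuously. ✓
u: successors {u, v, z}; <>p there: u:T, v:F, z:F. ✗
v: no successors, so []<>p holds vacuously. ✓
w: successors {t}; <>p there: t:F. ✗
x: successors {u, v, y}; <>p there: u:T, v:F, y:T. ✗
y: successors {v}; <>p there: v:F. ✗
z: no successors, so []<>p holds vacuously. ✓
Satisfying worlds: {t, v, z}.

3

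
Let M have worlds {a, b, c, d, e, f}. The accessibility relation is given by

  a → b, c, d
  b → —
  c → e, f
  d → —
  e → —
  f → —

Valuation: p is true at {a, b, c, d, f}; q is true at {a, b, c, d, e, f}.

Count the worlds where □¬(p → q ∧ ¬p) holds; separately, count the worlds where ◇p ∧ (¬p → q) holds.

For □¬(p → q ∧ ¬p):
a: successors {b, c, d}; ¬(p → q ∧ ¬p) there: b:T, c:T, d:T. ✓
b: no successors, so □¬(p → q ∧ ¬p) holds vacuously. ✓
c: successors {e, f}; ¬(p → q ∧ ¬p) there: e:F, f:T. ✗
d: no successors, so □¬(p → q ∧ ¬p) holds vacuously. ✓
e: no successors, so □¬(p → q ∧ ¬p) holds vacuously. ✓
f: no successors, so □¬(p → q ∧ ¬p) holds vacuously. ✓
— 5 worlds.
For ◇p ∧ (¬p → q):
a: ◇p is T, ¬p → q is T. ✓
b: ◇p is F, ¬p → q is T. ✗
c: ◇p is T, ¬p → q is T. ✓
d: ◇p is F, ¬p → q is T. ✗
e: ◇p is F, ¬p → q is T. ✗
f: ◇p is F, ¬p → q is T. ✗
— 2 worlds.

5 and 2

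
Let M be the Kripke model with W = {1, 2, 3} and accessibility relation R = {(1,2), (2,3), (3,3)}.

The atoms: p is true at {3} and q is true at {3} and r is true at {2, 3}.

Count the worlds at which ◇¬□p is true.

1: successors {2}; ¬□p there: 2:F. ✗
2: successors {3}; ¬□p there: 3:F. ✗
3: successors {3}; ¬□p there: 3:F. ✗
Satisfying worlds: ∅.

0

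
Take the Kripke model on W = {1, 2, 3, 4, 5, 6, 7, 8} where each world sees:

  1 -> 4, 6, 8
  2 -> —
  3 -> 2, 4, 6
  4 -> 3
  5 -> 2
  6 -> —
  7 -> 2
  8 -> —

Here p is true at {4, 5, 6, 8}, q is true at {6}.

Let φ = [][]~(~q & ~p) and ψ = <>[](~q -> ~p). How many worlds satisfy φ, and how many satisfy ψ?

For [][]~(~q & ~p):
1: successors {4, 6, 8}; []~(~q & ~p) there: 4:F, 6:T, 8:T. ✗
2: no successors, so [][]~(~q & ~p) holds vacuously. ✓
3: successors {2, 4, 6}; []~(~q & ~p) there: 2:T, 4:F, 6:T. ✗
4: successors {3}; []~(~q & ~p) there: 3:F. ✗
5: successors {2}; []~(~q & ~p) there: 2:T. ✓
6: no successors, so [][]~(~q & ~p) holds vacuously. ✓
7: successors {2}; []~(~q & ~p) there: 2:T. ✓
8: no successors, so [][]~(~q & ~p) holds vacuously. ✓
— 5 worlds.
For <>[](~q -> ~p):
1: successors {4, 6, 8}; [](~q -> ~p) there: 4:T, 6:T, 8:T. ✓
2: no successors, so <>[](~q -> ~p) fails. ✗
3: successors {2, 4, 6}; [](~q -> ~p) there: 2:T, 4:T, 6:T. ✓
4: successors {3}; [](~q -> ~p) there: 3:F. ✗
5: successors {2}; [](~q -> ~p) there: 2:T. ✓
6: no successors, so <>[](~q -> ~p) fails. ✗
7: successors {2}; [](~q -> ~p) there: 2:T. ✓
8: no successors, so <>[](~q -> ~p) fails. ✗
— 4 worlds.

5 and 4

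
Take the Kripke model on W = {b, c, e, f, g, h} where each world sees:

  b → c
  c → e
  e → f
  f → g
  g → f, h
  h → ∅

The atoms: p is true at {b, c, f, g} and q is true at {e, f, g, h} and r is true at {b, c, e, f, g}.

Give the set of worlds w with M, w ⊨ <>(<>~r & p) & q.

b: <>(<>~r & p) is F, q is F. ✗
c: <>(<>~r & p) is F, q is F. ✗
e: <>(<>~r & p) is F, q is T. ✗
f: <>(<>~r & p) is T, q is T. ✓
g: <>(<>~r & p) is F, q is T. ✗
h: <>(<>~r & p) is F, q is T. ✗

{f}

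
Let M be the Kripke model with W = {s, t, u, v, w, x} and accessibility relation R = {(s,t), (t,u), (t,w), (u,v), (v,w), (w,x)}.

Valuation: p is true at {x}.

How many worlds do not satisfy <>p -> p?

s: <>p is F, p is F. ✓
t: <>p is F, p is F. ✓
u: <>p is F, p is F. ✓
v: <>p is F, p is F. ✓
w: <>p is T, p is F. ✗
x: <>p is F, p is T. ✓
Satisfying worlds: {s, t, u, v, x}.
So <>p -> p fails at the other 1 world.

1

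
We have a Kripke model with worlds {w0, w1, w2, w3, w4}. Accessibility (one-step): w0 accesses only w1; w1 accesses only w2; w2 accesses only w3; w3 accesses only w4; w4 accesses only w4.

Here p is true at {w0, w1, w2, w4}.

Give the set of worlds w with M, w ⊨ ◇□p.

w0: successors {w1}; □p there: w1:T. ✓
w1: successors {w2}; □p there: w2:F. ✗
w2: successors {w3}; □p there: w3:T. ✓
w3: successors {w4}; □p there: w4:T. ✓
w4: successors {w4}; □p there: w4:T. ✓

{w0, w2, w3, w4}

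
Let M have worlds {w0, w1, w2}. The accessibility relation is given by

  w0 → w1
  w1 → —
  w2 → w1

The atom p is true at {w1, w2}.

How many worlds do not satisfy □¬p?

w0: successors {w1}; ¬p there: w1:F. ✗
w1: no successors, so □¬p holds vacuously. ✓
w2: successors {w1}; ¬p there: w1:F. ✗
Satisfying worlds: {w1}.
So □¬p fails at the other 2 worlds.

2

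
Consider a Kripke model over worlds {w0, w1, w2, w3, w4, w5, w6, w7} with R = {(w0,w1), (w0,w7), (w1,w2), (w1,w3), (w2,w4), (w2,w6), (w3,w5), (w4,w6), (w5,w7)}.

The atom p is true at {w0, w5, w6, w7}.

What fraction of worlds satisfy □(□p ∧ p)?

w0: successors {w1, w7}; □p ∧ p there: w1:F, w7:T. ✗
w1: successors {w2, w3}; □p ∧ p there: w2:F, w3:F. ✗
w2: successors {w4, w6}; □p ∧ p there: w4:F, w6:T. ✗
w3: successors {w5}; □p ∧ p there: w5:T. ✓
w4: successors {w6}; □p ∧ p there: w6:T. ✓
w5: successors {w7}; □p ∧ p there: w7:T. ✓
w6: no successors, so □(□p ∧ p) holds vacuously. ✓
w7: no successors, so □(□p ∧ p) holds vacuously. ✓
That's 5 of 8 worlds, so 5/8.

5/8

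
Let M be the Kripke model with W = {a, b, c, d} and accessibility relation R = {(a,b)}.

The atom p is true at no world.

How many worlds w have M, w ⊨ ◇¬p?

a: successors {b}; ¬p there: b:T. ✓
b: no successors, so ◇¬p fails. ✗
c: no successors, so ◇¬p fails. ✗
d: no successors, so ◇¬p fails. ✗
Satisfying worlds: {a}.

1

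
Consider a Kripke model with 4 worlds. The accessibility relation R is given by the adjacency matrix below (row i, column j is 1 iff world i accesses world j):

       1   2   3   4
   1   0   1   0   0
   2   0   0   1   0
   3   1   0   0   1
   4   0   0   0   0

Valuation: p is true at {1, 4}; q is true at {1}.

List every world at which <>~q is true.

{1, 2, 3}

1: successors {2}; ~q there: 2:T. ✓
2: successors {3}; ~q there: 3:T. ✓
3: successors {1, 4}; ~q there: 1:F, 4:T. ✓
4: no successors, so <>~q fails. ✗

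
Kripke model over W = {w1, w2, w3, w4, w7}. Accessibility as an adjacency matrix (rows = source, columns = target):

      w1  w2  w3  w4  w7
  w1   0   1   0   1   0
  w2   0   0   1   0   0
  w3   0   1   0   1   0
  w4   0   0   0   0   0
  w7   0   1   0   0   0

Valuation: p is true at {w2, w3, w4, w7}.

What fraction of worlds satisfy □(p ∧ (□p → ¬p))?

1/5

w1: successors {w2, w4}; p ∧ (□p → ¬p) there: w2:F, w4:F. ✗
w2: successors {w3}; p ∧ (□p → ¬p) there: w3:F. ✗
w3: successors {w2, w4}; p ∧ (□p → ¬p) there: w2:F, w4:F. ✗
w4: no successors, so □(p ∧ (□p → ¬p)) holds vacuously. ✓
w7: successors {w2}; p ∧ (□p → ¬p) there: w2:F. ✗
That's 1 of 5 worlds, so 1/5.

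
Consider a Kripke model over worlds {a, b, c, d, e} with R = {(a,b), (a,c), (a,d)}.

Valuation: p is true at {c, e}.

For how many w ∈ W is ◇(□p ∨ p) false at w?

a: successors {b, c, d}; □p ∨ p there: b:T, c:T, d:T. ✓
b: no successors, so ◇(□p ∨ p) fails. ✗
c: no successors, so ◇(□p ∨ p) fails. ✗
d: no successors, so ◇(□p ∨ p) fails. ✗
e: no successors, so ◇(□p ∨ p) fails. ✗
Satisfying worlds: {a}.
So ◇(□p ∨ p) fails at the other 4 worlds.

4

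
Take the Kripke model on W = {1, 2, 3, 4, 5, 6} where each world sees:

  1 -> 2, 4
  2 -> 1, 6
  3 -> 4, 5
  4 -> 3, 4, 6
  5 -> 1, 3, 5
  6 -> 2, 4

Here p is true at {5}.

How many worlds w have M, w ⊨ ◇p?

2

1: successors {2, 4}; p there: 2:F, 4:F. ✗
2: successors {1, 6}; p there: 1:F, 6:F. ✗
3: successors {4, 5}; p there: 4:F, 5:T. ✓
4: successors {3, 4, 6}; p there: 3:F, 4:F, 6:F. ✗
5: successors {1, 3, 5}; p there: 1:F, 3:F, 5:T. ✓
6: successors {2, 4}; p there: 2:F, 4:F. ✗
Satisfying worlds: {3, 5}.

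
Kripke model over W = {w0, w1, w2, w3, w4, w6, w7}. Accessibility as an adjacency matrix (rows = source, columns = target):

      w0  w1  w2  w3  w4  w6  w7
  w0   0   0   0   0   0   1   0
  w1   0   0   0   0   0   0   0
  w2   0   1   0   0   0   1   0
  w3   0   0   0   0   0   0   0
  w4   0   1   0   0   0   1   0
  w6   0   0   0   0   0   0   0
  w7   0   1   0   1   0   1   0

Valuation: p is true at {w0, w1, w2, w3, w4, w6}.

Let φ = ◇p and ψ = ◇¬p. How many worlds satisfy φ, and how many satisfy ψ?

For ◇p:
w0: successors {w6}; p there: w6:T. ✓
w1: no successors, so ◇p fails. ✗
w2: successors {w1, w6}; p there: w1:T, w6:T. ✓
w3: no successors, so ◇p fails. ✗
w4: successors {w1, w6}; p there: w1:T, w6:T. ✓
w6: no successors, so ◇p fails. ✗
w7: successors {w1, w3, w6}; p there: w1:T, w3:T, w6:T. ✓
— 4 worlds.
For ◇¬p:
w0: successors {w6}; ¬p there: w6:F. ✗
w1: no successors, so ◇¬p fails. ✗
w2: successors {w1, w6}; ¬p there: w1:F, w6:F. ✗
w3: no successors, so ◇¬p fails. ✗
w4: successors {w1, w6}; ¬p there: w1:F, w6:F. ✗
w6: no successors, so ◇¬p fails. ✗
w7: successors {w1, w3, w6}; ¬p there: w1:F, w3:F, w6:F. ✗
— 0 worlds.

4 and 0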